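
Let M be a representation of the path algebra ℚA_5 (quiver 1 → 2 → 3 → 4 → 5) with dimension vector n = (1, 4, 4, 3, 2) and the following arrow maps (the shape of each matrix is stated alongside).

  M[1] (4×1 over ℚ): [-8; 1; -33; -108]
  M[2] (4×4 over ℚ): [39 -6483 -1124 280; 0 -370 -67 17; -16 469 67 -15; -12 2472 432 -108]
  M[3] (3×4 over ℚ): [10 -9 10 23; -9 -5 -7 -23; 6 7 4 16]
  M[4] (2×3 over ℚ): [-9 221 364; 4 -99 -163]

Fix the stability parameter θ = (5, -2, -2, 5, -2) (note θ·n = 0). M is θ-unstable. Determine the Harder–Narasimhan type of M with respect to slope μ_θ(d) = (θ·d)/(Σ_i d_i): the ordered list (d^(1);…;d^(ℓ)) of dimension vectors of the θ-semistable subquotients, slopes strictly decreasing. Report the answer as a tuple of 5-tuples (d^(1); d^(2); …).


Barcode: M ≅ I[1,5], I[2,3], I[2,4], I[2,5]. HN layers by μ_θ (4 steps, strictly decreasing):
  μ^(1)=5; μ^(2)=3/2; μ^(3)=1/3; μ^(4)=-2

((0, 0, 0, 1, 0); (0, 0, 0, 2, 2); (1, 1, 1, 0, 0); (0, 3, 3, 0, 0))


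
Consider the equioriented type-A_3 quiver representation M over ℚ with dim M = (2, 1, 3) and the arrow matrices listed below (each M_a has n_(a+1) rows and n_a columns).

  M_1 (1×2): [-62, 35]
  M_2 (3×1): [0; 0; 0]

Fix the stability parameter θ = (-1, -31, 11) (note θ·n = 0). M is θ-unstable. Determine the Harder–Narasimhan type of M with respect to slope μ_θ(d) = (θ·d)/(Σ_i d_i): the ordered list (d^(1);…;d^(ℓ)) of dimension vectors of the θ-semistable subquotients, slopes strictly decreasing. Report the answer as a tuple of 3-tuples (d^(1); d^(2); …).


Interval decomposition of M: I[1,1], I[1,2], I[3,3]^3.
HN type (ℓ=3): μ^(1)=11; μ^(2)=-1; μ^(3)=-16

((0, 0, 3); (1, 0, 0); (1, 1, 0))


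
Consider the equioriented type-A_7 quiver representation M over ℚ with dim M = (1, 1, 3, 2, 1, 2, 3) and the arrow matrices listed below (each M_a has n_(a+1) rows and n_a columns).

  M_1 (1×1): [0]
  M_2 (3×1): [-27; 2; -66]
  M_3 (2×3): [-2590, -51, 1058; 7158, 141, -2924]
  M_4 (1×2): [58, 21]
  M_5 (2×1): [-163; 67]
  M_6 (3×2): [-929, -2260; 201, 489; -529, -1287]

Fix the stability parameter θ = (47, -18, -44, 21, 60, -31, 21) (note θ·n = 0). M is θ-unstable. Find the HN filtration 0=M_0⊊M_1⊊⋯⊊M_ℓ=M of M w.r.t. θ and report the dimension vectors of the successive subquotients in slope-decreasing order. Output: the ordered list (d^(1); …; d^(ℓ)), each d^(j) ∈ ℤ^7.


Via rank(M_{q-1}∘⋯∘M_p): M ≅ I[1,1], I[2,3], I[3,4], I[3,7], I[6,7], I[7,7].
μ_θ-semistable layers: μ^(1)=47; μ^(2)=21; μ^(3)=50/3; μ^(4)=-31; μ^(5)=-44

((1, 0, 0, 0, 0, 0, 0); (0, 0, 0, 1, 0, 0, 3); (0, 0, 0, 1, 1, 1, 0); (0, 1, 1, 0, 0, 1, 0); (0, 0, 2, 0, 0, 0, 0))


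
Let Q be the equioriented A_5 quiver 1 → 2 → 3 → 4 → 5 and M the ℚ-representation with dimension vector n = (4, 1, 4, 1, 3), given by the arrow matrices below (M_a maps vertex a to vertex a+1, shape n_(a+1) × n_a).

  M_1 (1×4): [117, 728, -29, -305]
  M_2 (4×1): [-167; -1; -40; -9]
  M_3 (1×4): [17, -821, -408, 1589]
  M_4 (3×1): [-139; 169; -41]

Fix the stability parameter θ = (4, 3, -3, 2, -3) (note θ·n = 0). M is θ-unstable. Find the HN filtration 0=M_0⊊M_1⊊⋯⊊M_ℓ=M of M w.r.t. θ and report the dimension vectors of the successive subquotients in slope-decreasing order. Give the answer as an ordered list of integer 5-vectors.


Interval decomposition of M: I[1,1]^3, I[1,5], I[3,3]^3, I[5,5]^2.
HN type (ℓ=3): μ^(1)=4; μ^(2)=3/5; μ^(3)=-3

((3, 0, 0, 0, 0); (1, 1, 1, 1, 1); (0, 0, 3, 0, 2))


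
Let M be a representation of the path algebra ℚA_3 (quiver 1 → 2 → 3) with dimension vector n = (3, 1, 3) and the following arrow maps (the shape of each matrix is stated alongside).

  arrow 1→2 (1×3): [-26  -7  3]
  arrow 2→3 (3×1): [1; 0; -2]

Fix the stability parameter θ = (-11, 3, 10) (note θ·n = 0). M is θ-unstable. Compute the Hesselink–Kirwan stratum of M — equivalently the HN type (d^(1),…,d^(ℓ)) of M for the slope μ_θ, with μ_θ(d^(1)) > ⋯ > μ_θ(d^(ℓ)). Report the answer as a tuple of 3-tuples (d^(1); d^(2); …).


Barcode: M ≅ I[1,1]^2, I[1,3], I[3,3]^2. HN layers by μ_θ (3 steps, strictly decreasing):
  μ^(1)=10; μ^(2)=3; μ^(3)=-11

((0, 0, 3); (0, 1, 0); (3, 0, 0))


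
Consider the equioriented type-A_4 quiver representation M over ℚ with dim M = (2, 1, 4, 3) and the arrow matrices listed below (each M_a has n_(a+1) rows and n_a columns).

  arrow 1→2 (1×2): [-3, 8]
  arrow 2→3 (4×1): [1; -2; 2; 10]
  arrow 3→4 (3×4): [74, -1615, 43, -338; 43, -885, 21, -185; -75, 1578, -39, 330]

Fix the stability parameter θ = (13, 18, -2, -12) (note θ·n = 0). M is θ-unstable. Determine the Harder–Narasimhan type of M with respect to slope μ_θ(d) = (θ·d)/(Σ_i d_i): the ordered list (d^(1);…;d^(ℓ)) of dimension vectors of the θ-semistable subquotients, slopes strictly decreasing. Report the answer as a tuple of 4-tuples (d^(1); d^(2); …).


Via rank(M_{q-1}∘⋯∘M_p): M ≅ I[1,1], I[1,4], I[3,3], I[3,4]^2.
μ_θ-semistable layers: μ^(1)=13; μ^(2)=17/4; μ^(3)=-2; μ^(4)=-7

((1, 0, 0, 0); (1, 1, 1, 1); (0, 0, 1, 0); (0, 0, 2, 2))


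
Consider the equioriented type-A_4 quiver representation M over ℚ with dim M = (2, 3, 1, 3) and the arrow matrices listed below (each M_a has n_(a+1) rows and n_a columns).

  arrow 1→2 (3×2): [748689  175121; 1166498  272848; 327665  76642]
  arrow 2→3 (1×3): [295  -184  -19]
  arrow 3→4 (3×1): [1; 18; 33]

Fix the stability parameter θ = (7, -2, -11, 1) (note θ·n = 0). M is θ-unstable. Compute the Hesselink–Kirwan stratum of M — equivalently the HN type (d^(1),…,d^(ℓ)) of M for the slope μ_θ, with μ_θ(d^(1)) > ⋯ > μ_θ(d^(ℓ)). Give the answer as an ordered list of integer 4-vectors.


Interval decomposition of M: I[1,2], I[1,4], I[2,2], I[4,4]^2.
HN type (ℓ=3): μ^(1)=5/2; μ^(2)=1; μ^(3)=-2

((1, 1, 0, 0); (0, 0, 0, 3); (1, 2, 1, 0))


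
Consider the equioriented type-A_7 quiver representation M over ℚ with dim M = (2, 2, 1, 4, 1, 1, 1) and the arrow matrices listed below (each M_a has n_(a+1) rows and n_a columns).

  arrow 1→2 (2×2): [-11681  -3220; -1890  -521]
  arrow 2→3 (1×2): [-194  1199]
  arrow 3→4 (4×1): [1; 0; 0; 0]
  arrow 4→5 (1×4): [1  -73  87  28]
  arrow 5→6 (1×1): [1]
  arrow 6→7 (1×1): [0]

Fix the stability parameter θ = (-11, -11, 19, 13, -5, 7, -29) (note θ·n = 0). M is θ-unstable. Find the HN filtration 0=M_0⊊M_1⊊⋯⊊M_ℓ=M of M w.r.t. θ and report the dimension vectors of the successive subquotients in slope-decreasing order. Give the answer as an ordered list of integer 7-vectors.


Barcode: M ≅ I[1,2], I[1,6], I[4,4]^3, I[7,7]. HN layers by μ_θ (4 steps, strictly decreasing):
  μ^(1)=13; μ^(2)=17/2; μ^(3)=-11; μ^(4)=-29

((0, 0, 0, 3, 0, 0, 0); (0, 0, 1, 1, 1, 1, 0); (2, 2, 0, 0, 0, 0, 0); (0, 0, 0, 0, 0, 0, 1))


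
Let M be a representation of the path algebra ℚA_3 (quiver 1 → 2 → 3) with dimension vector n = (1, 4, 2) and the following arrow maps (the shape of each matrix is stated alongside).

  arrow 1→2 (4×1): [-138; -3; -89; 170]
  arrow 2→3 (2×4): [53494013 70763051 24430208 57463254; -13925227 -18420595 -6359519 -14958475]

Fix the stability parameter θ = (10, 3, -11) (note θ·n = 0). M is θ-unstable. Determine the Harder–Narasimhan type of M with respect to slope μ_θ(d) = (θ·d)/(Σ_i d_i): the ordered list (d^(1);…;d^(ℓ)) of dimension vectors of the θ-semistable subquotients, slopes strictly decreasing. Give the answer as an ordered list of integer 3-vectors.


Barcode: M ≅ I[1,3], I[2,2]^2, I[2,3]. HN layers by μ_θ (3 steps, strictly decreasing):
  μ^(1)=3; μ^(2)=2/3; μ^(3)=-4

((0, 2, 0); (1, 1, 1); (0, 1, 1))


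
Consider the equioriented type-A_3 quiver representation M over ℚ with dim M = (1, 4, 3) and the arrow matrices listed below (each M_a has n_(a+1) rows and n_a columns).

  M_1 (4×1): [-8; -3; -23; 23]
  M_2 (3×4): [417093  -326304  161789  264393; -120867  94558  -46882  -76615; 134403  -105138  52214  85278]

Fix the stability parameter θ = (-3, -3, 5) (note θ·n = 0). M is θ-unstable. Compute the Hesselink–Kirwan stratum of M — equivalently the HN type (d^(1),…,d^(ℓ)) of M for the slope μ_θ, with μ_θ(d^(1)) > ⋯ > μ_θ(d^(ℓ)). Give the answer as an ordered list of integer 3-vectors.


Via rank(M_{q-1}∘⋯∘M_p): M ≅ I[1,3], I[2,2], I[2,3]^2.
μ_θ-semistable layers: μ^(1)=5; μ^(2)=-3

((0, 0, 3); (1, 4, 0))


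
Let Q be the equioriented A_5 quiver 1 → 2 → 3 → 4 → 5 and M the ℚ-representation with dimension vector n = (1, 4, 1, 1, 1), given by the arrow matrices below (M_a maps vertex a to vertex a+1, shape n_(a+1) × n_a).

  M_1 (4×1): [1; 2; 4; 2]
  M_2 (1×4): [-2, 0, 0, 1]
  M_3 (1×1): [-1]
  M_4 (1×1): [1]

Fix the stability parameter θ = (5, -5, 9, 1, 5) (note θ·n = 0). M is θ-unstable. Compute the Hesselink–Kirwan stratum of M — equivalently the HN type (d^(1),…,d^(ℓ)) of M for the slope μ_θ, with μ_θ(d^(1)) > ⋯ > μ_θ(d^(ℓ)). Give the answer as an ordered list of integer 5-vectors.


Interval decomposition of M: I[1,2], I[2,2]^2, I[2,5].
HN type (ℓ=3): μ^(1)=5; μ^(2)=0; μ^(3)=-5

((0, 0, 1, 1, 1); (1, 1, 0, 0, 0); (0, 3, 0, 0, 0))


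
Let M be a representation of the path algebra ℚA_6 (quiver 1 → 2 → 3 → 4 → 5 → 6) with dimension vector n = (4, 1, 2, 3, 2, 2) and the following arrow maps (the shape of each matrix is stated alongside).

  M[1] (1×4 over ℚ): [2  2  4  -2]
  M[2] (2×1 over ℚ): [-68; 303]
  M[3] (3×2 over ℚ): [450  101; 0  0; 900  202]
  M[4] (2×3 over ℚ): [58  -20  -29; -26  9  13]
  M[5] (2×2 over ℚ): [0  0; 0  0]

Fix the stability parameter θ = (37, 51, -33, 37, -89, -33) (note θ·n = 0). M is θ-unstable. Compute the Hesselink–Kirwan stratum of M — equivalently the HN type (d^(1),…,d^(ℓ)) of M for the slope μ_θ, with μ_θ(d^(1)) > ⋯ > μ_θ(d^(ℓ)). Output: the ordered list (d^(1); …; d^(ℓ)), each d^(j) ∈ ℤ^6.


Via rank(M_{q-1}∘⋯∘M_p): M ≅ I[1,1]^3, I[1,4], I[3,3], I[4,5]^2, I[6,6]^2.
μ_θ-semistable layers: μ^(1)=37; μ^(2)=55/3; μ^(3)=-26; μ^(4)=-33

((3, 0, 0, 1, 0, 0); (1, 1, 1, 0, 0, 0); (0, 0, 0, 2, 2, 0); (0, 0, 1, 0, 0, 2))


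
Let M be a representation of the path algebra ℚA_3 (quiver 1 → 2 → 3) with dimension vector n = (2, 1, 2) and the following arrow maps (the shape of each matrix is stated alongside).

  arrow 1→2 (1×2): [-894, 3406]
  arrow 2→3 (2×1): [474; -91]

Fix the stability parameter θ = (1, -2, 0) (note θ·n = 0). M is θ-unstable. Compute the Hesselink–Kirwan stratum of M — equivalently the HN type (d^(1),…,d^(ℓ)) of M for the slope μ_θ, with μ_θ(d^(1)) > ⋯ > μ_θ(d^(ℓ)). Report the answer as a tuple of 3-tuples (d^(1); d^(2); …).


Barcode: M ≅ I[1,1], I[1,3], I[3,3]. HN layers by μ_θ (3 steps, strictly decreasing):
  μ^(1)=1; μ^(2)=0; μ^(3)=-1/2

((1, 0, 0); (0, 0, 2); (1, 1, 0))


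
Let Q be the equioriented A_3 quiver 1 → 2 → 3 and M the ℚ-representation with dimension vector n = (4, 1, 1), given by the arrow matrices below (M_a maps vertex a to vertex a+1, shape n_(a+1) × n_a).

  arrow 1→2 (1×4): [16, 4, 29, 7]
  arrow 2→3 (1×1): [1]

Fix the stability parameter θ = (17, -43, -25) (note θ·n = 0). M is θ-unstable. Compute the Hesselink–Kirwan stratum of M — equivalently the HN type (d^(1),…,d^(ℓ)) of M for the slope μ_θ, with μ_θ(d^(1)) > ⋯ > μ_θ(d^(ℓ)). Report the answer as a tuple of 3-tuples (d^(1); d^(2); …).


Barcode: M ≅ I[1,1]^3, I[1,3]. HN layers by μ_θ (2 steps, strictly decreasing):
  μ^(1)=17; μ^(2)=-17

((3, 0, 0); (1, 1, 1))


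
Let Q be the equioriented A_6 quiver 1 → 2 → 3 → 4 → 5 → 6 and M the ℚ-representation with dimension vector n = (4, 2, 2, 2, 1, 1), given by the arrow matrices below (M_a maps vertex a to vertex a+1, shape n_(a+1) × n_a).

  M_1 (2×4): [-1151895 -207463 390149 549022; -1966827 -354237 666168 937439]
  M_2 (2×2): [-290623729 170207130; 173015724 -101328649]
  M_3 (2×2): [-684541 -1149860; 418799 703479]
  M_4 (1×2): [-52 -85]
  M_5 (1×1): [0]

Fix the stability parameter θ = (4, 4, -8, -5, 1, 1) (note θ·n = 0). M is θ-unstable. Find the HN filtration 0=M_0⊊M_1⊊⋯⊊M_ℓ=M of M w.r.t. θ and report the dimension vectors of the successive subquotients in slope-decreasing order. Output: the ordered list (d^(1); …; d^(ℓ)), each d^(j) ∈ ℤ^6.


Via rank(M_{q-1}∘⋯∘M_p): M ≅ I[1,1]^2, I[1,4], I[1,5], I[6,6].
μ_θ-semistable layers: μ^(1)=4; μ^(2)=1; μ^(3)=-5/4

((2, 0, 0, 0, 0, 0); (0, 0, 0, 0, 1, 1); (2, 2, 2, 2, 0, 0))


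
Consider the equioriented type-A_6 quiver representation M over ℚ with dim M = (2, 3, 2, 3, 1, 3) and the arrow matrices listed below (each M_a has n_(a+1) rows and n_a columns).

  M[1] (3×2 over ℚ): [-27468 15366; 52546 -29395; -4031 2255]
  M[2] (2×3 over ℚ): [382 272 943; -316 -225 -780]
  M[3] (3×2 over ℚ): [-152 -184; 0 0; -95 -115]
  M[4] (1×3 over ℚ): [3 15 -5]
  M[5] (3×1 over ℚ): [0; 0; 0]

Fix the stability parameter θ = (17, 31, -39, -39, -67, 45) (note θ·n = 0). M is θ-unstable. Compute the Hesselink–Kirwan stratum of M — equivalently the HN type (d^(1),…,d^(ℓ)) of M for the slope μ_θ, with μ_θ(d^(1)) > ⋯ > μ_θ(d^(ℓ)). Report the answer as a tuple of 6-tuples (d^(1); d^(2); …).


Interval decomposition of M: I[1,3], I[1,5], I[2,2], I[4,4]^2, I[6,6]^3.
HN type (ℓ=5): μ^(1)=45; μ^(2)=31; μ^(3)=3; μ^(4)=-97/5; μ^(5)=-39

((0, 0, 0, 0, 0, 3); (0, 1, 0, 0, 0, 0); (1, 1, 1, 0, 0, 0); (1, 1, 1, 1, 1, 0); (0, 0, 0, 2, 0, 0))


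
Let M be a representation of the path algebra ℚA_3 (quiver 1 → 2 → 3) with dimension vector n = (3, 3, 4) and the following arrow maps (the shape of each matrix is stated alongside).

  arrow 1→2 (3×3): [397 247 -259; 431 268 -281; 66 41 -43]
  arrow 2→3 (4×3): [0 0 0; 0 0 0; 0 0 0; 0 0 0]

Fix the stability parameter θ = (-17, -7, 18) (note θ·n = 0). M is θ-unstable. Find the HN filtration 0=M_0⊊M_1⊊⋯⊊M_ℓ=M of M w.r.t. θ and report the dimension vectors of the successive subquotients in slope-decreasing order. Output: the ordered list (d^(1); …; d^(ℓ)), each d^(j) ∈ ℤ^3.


Interval decomposition of M: I[1,2]^3, I[3,3]^4.
HN type (ℓ=3): μ^(1)=18; μ^(2)=-7; μ^(3)=-17

((0, 0, 4); (0, 3, 0); (3, 0, 0))


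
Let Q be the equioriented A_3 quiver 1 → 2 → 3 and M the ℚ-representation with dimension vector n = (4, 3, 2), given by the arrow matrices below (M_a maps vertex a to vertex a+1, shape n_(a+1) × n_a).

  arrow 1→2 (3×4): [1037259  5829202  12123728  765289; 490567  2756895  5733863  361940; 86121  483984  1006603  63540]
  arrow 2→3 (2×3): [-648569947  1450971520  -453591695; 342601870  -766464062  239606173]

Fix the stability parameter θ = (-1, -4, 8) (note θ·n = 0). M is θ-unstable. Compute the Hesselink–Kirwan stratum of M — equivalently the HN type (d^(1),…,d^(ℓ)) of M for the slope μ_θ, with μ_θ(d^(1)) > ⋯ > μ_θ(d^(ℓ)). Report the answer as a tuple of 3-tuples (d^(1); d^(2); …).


Via rank(M_{q-1}∘⋯∘M_p): M ≅ I[1,1], I[1,2], I[1,3]^2.
μ_θ-semistable layers: μ^(1)=8; μ^(2)=-1; μ^(3)=-5/2

((0, 0, 2); (1, 0, 0); (3, 3, 0))


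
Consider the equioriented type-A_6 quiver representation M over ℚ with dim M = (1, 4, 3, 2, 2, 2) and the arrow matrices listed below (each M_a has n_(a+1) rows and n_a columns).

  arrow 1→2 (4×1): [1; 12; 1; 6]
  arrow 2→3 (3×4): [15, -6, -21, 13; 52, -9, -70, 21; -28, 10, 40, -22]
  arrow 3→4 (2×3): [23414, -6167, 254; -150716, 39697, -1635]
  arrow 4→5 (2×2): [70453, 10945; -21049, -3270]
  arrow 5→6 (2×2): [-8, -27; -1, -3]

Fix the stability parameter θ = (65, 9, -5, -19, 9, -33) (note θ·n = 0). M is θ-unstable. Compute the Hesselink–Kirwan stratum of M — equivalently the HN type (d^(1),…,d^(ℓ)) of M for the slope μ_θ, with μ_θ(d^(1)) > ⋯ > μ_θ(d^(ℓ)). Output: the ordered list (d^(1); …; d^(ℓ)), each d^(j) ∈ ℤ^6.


Barcode: M ≅ I[1,2], I[2,3], I[2,6]^2. HN layers by μ_θ (3 steps, strictly decreasing):
  μ^(1)=37; μ^(2)=2; μ^(3)=-39/5

((1, 1, 0, 0, 0, 0); (0, 1, 1, 0, 0, 0); (0, 2, 2, 2, 2, 2))


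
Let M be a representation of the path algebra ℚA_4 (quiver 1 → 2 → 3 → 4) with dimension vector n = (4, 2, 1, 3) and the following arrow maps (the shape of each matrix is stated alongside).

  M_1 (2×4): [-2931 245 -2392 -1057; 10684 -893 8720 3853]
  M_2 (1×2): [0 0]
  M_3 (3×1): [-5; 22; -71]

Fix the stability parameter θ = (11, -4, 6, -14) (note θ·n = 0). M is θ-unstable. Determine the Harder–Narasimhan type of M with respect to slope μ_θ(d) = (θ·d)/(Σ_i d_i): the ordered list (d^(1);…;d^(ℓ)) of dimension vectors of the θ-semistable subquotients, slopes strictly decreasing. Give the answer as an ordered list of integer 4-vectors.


Via rank(M_{q-1}∘⋯∘M_p): M ≅ I[1,1]^2, I[1,2]^2, I[3,4], I[4,4]^2.
μ_θ-semistable layers: μ^(1)=11; μ^(2)=7/2; μ^(3)=-4; μ^(4)=-14

((2, 0, 0, 0); (2, 2, 0, 0); (0, 0, 1, 1); (0, 0, 0, 2))


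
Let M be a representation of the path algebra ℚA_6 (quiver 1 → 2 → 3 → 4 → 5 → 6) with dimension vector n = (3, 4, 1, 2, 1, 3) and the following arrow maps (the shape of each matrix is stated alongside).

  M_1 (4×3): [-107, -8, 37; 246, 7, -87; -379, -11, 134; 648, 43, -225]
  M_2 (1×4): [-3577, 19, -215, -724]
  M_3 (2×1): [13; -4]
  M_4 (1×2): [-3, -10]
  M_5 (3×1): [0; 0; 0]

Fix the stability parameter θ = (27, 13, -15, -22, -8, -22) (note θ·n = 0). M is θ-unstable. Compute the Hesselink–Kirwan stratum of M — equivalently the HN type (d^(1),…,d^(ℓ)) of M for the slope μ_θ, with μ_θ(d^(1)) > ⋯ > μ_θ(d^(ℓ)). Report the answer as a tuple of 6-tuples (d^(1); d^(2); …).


Interval decomposition of M: I[1,1], I[1,2], I[1,5], I[2,2]^2, I[4,4], I[6,6]^3.
HN type (ℓ=5): μ^(1)=27; μ^(2)=20; μ^(3)=13; μ^(4)=-1; μ^(5)=-22

((1, 0, 0, 0, 0, 0); (1, 1, 0, 0, 0, 0); (0, 2, 0, 0, 0, 0); (1, 1, 1, 1, 1, 0); (0, 0, 0, 1, 0, 3))


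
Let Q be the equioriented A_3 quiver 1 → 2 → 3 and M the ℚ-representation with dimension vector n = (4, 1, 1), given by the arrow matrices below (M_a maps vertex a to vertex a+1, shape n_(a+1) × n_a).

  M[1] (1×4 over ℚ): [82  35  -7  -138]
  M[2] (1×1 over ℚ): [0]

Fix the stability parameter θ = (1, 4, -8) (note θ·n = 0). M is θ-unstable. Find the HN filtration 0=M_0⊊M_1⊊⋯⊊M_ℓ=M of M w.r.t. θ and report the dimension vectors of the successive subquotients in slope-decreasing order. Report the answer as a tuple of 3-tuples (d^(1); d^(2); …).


Interval decomposition of M: I[1,1]^3, I[1,2], I[3,3].
HN type (ℓ=3): μ^(1)=4; μ^(2)=1; μ^(3)=-8

((0, 1, 0); (4, 0, 0); (0, 0, 1))


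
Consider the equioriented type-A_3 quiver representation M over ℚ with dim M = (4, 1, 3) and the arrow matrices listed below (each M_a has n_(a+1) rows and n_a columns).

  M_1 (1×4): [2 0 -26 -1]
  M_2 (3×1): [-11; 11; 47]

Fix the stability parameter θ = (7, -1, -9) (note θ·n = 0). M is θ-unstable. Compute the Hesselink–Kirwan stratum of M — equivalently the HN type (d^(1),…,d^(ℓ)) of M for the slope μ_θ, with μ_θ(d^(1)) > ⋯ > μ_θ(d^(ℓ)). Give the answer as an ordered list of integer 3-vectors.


Via rank(M_{q-1}∘⋯∘M_p): M ≅ I[1,1]^3, I[1,3], I[3,3]^2.
μ_θ-semistable layers: μ^(1)=7; μ^(2)=-1; μ^(3)=-9

((3, 0, 0); (1, 1, 1); (0, 0, 2))


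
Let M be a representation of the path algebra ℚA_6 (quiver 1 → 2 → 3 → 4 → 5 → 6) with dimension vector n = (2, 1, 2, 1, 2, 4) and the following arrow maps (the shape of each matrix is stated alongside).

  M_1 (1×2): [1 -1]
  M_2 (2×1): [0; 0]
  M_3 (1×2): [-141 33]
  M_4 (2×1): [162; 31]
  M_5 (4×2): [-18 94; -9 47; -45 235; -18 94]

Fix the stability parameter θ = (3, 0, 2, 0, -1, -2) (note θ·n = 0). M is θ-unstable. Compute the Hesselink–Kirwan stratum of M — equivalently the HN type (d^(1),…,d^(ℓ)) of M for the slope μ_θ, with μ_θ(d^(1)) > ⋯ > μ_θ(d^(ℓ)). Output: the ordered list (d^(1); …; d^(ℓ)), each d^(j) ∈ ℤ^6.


Via rank(M_{q-1}∘⋯∘M_p): M ≅ I[1,1], I[1,2], I[3,3], I[3,6], I[5,5], I[6,6]^3.
μ_θ-semistable layers: μ^(1)=3; μ^(2)=2; μ^(3)=3/2; μ^(4)=-1/4; μ^(5)=-1; μ^(6)=-2

((1, 0, 0, 0, 0, 0); (0, 0, 1, 0, 0, 0); (1, 1, 0, 0, 0, 0); (0, 0, 1, 1, 1, 1); (0, 0, 0, 0, 1, 0); (0, 0, 0, 0, 0, 3))


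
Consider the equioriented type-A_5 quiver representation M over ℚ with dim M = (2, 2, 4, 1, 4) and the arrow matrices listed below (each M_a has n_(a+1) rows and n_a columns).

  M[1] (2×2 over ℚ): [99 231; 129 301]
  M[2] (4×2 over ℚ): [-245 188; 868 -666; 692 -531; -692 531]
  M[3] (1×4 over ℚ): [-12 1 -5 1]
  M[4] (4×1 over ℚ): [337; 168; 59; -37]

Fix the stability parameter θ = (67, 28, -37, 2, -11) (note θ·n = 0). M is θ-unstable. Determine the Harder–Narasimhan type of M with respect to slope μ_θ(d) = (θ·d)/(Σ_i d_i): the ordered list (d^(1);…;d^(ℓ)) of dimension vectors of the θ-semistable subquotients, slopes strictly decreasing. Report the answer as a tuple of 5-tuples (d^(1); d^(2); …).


Interval decomposition of M: I[1,1], I[1,3], I[2,5], I[3,3]^2, I[5,5]^3.
HN type (ℓ=5): μ^(1)=67; μ^(2)=58/3; μ^(3)=-9/2; μ^(4)=-11; μ^(5)=-37

((1, 0, 0, 0, 0); (1, 1, 1, 0, 0); (0, 1, 1, 1, 1); (0, 0, 0, 0, 3); (0, 0, 2, 0, 0))


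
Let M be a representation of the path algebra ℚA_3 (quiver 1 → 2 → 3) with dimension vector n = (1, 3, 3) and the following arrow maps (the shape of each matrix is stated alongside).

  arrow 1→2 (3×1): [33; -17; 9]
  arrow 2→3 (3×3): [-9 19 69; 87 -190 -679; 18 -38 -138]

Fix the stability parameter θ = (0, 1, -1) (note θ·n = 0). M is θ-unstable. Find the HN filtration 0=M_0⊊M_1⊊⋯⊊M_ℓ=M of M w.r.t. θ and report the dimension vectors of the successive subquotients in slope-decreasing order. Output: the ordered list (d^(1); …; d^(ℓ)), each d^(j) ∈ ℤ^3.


Barcode: M ≅ I[1,3], I[2,2], I[2,3], I[3,3]. HN layers by μ_θ (3 steps, strictly decreasing):
  μ^(1)=1; μ^(2)=0; μ^(3)=-1

((0, 1, 0); (1, 2, 2); (0, 0, 1))


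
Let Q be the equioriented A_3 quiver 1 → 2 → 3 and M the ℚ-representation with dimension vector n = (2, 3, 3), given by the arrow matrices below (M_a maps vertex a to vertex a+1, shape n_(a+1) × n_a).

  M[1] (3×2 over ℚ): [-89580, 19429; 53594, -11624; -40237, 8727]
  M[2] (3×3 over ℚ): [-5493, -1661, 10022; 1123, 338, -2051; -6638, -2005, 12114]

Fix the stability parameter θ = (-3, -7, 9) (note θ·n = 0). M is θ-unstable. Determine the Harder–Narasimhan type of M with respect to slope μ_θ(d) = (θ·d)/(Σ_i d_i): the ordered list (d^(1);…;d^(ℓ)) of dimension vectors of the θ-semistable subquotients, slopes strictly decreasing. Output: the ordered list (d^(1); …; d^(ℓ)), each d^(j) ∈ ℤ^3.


Via rank(M_{q-1}∘⋯∘M_p): M ≅ I[1,3]^2, I[2,3].
μ_θ-semistable layers: μ^(1)=9; μ^(2)=-5; μ^(3)=-7

((0, 0, 3); (2, 2, 0); (0, 1, 0))


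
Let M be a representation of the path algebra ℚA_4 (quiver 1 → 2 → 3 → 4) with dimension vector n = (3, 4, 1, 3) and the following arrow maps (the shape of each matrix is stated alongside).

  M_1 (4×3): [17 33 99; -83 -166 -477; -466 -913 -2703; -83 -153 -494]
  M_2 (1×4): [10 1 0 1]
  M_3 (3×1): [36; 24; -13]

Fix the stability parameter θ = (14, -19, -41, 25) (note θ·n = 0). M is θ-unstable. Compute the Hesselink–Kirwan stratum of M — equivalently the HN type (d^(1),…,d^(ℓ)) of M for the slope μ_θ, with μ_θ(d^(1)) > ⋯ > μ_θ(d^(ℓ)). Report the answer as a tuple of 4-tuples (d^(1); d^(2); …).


Barcode: M ≅ I[1,2]^2, I[1,4], I[2,2], I[4,4]^2. HN layers by μ_θ (4 steps, strictly decreasing):
  μ^(1)=25; μ^(2)=-5/2; μ^(3)=-46/3; μ^(4)=-19

((0, 0, 0, 3); (2, 2, 0, 0); (1, 1, 1, 0); (0, 1, 0, 0))


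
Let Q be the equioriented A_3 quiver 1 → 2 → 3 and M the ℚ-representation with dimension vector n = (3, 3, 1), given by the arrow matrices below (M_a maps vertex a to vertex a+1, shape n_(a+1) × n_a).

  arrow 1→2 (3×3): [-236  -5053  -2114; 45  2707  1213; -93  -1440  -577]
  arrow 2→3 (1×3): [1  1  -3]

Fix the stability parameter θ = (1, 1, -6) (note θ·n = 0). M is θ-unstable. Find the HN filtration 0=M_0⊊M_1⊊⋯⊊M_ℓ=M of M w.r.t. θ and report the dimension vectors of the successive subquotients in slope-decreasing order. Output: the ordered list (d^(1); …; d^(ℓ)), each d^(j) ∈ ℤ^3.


Interval decomposition of M: I[1,2]^2, I[1,3].
HN type (ℓ=2): μ^(1)=1; μ^(2)=-4/3

((2, 2, 0); (1, 1, 1))


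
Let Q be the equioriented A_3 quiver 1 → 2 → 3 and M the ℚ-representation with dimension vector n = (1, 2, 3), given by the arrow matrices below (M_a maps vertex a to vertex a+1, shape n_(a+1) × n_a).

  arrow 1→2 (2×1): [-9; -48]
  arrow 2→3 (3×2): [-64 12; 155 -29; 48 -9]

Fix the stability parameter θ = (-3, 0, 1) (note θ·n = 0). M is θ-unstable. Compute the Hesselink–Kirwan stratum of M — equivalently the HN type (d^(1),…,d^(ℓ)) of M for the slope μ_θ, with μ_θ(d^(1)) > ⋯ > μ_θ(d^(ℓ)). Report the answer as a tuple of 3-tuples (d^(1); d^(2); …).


Interval decomposition of M: I[1,3], I[2,3], I[3,3].
HN type (ℓ=3): μ^(1)=1; μ^(2)=0; μ^(3)=-3

((0, 0, 3); (0, 2, 0); (1, 0, 0))


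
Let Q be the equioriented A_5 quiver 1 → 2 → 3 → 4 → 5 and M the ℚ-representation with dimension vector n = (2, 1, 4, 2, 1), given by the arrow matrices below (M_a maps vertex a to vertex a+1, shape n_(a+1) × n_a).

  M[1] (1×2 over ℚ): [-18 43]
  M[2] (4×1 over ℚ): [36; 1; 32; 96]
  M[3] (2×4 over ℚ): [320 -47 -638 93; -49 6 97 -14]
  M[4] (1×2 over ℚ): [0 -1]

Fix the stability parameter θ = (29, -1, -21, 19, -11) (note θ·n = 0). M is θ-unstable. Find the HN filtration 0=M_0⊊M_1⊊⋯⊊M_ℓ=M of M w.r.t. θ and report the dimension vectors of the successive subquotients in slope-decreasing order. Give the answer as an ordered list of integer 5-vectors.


Barcode: M ≅ I[1,1], I[1,5], I[3,3]^2, I[3,4]. HN layers by μ_θ (5 steps, strictly decreasing):
  μ^(1)=29; μ^(2)=19; μ^(3)=4; μ^(4)=7/3; μ^(5)=-21

((1, 0, 0, 0, 0); (0, 0, 0, 1, 0); (0, 0, 0, 1, 1); (1, 1, 1, 0, 0); (0, 0, 3, 0, 0))


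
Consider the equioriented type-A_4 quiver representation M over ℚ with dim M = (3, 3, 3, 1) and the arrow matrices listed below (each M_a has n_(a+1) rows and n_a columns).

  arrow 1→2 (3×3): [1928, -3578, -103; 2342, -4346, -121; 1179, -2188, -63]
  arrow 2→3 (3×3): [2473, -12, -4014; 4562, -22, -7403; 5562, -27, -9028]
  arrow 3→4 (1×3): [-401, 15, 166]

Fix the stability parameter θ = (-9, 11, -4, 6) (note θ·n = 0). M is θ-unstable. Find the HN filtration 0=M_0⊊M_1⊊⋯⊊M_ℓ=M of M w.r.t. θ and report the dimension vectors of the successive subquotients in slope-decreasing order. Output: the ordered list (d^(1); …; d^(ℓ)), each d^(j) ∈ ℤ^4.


Barcode: M ≅ I[1,1], I[1,3], I[1,4], I[2,3]. HN layers by μ_θ (3 steps, strictly decreasing):
  μ^(1)=6; μ^(2)=7/2; μ^(3)=-9

((0, 0, 0, 1); (0, 3, 3, 0); (3, 0, 0, 0))


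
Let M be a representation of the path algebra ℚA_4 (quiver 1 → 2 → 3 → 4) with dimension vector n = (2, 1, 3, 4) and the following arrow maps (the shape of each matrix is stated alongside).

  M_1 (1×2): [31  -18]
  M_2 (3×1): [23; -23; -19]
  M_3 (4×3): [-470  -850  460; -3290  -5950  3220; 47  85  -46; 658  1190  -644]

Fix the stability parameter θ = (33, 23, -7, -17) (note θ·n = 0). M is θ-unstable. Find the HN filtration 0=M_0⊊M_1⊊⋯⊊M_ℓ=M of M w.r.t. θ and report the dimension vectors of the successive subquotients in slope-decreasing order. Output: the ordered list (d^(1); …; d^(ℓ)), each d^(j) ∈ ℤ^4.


Interval decomposition of M: I[1,1], I[1,3], I[3,3], I[3,4], I[4,4]^3.
HN type (ℓ=5): μ^(1)=33; μ^(2)=49/3; μ^(3)=-7; μ^(4)=-12; μ^(5)=-17

((1, 0, 0, 0); (1, 1, 1, 0); (0, 0, 1, 0); (0, 0, 1, 1); (0, 0, 0, 3))


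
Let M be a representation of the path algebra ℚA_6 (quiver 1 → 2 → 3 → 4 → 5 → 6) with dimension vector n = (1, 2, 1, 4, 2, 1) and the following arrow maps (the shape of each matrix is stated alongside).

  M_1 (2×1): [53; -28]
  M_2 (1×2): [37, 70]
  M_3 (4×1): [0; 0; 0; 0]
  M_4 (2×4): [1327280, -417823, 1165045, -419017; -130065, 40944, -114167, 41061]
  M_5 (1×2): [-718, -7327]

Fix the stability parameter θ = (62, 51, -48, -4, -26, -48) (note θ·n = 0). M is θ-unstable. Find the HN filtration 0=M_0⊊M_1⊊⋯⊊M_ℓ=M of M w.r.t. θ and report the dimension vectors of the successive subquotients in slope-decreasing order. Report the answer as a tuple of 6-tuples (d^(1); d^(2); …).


Interval decomposition of M: I[1,3], I[2,2], I[4,4]^2, I[4,5], I[4,6].
HN type (ℓ=5): μ^(1)=51; μ^(2)=65/3; μ^(3)=-4; μ^(4)=-15; μ^(5)=-26

((0, 1, 0, 0, 0, 0); (1, 1, 1, 0, 0, 0); (0, 0, 0, 2, 0, 0); (0, 0, 0, 1, 1, 0); (0, 0, 0, 1, 1, 1))


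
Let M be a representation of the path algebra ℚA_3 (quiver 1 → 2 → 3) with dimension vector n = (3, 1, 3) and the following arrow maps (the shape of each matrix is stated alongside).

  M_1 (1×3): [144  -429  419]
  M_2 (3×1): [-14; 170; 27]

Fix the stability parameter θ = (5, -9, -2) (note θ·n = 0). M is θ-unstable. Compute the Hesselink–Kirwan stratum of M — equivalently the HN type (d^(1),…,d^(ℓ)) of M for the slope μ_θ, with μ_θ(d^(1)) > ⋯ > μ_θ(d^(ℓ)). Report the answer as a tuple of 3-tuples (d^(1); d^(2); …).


Via rank(M_{q-1}∘⋯∘M_p): M ≅ I[1,1]^2, I[1,3], I[3,3]^2.
μ_θ-semistable layers: μ^(1)=5; μ^(2)=-2

((2, 0, 0); (1, 1, 3))


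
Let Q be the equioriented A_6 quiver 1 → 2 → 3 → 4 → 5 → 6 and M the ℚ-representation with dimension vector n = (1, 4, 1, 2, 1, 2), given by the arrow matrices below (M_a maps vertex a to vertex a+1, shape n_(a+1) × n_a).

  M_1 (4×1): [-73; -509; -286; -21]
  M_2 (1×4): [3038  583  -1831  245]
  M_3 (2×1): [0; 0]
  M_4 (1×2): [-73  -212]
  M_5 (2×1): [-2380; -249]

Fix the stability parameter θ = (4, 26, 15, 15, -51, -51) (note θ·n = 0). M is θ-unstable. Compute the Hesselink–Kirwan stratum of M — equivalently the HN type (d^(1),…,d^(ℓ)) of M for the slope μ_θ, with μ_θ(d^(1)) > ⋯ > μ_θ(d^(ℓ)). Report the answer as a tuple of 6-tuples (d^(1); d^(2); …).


Via rank(M_{q-1}∘⋯∘M_p): M ≅ I[1,2], I[2,2]^2, I[2,3], I[4,4], I[4,6], I[6,6].
μ_θ-semistable layers: μ^(1)=26; μ^(2)=41/2; μ^(3)=15; μ^(4)=4; μ^(5)=-29; μ^(6)=-51

((0, 3, 0, 0, 0, 0); (0, 1, 1, 0, 0, 0); (0, 0, 0, 1, 0, 0); (1, 0, 0, 0, 0, 0); (0, 0, 0, 1, 1, 1); (0, 0, 0, 0, 0, 1))


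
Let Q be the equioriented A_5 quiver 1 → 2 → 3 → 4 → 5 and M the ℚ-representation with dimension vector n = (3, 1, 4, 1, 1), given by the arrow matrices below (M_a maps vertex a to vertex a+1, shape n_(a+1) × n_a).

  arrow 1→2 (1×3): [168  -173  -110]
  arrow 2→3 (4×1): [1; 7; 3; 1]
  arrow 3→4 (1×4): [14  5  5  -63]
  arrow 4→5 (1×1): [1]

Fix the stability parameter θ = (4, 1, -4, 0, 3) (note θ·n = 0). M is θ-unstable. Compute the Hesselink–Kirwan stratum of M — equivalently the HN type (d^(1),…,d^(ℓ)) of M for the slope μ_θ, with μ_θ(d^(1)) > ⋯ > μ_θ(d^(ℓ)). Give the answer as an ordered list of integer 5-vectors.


Barcode: M ≅ I[1,1]^2, I[1,5], I[3,3]^3. HN layers by μ_θ (4 steps, strictly decreasing):
  μ^(1)=4; μ^(2)=3; μ^(3)=1/4; μ^(4)=-4

((2, 0, 0, 0, 0); (0, 0, 0, 0, 1); (1, 1, 1, 1, 0); (0, 0, 3, 0, 0))


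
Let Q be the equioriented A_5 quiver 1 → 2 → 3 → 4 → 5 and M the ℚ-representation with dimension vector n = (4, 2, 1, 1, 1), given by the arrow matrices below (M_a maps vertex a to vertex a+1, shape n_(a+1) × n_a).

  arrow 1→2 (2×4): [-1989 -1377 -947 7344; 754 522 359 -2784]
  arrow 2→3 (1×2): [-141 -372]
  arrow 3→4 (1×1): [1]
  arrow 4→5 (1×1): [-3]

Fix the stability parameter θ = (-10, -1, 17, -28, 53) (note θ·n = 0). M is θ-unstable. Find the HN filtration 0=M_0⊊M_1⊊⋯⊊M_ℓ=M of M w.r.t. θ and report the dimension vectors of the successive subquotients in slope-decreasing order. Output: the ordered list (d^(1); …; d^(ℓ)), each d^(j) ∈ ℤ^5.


Barcode: M ≅ I[1,1]^2, I[1,2], I[1,5]. HN layers by μ_θ (4 steps, strictly decreasing):
  μ^(1)=53; μ^(2)=-1; μ^(3)=-4; μ^(4)=-10

((0, 0, 0, 0, 1); (0, 1, 0, 0, 0); (0, 1, 1, 1, 0); (4, 0, 0, 0, 0))


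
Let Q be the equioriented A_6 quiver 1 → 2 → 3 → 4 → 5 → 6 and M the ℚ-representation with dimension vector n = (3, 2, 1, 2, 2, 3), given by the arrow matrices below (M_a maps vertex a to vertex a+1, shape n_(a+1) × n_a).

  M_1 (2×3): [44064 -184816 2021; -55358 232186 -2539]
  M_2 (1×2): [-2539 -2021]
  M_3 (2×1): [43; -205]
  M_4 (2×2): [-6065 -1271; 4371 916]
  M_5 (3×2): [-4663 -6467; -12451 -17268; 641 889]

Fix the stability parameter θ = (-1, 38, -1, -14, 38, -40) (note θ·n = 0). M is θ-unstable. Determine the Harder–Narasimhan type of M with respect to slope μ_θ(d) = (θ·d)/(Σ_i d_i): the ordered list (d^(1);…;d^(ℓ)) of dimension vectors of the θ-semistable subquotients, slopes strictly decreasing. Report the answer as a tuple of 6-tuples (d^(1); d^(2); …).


Interval decomposition of M: I[1,1], I[1,2], I[1,6], I[4,6], I[6,6].
HN type (ℓ=5): μ^(1)=38; μ^(2)=21/5; μ^(3)=-1; μ^(4)=-14; μ^(5)=-40

((0, 1, 0, 0, 0, 0); (0, 1, 1, 1, 1, 1); (3, 0, 0, 0, 1, 1); (0, 0, 0, 1, 0, 0); (0, 0, 0, 0, 0, 1))


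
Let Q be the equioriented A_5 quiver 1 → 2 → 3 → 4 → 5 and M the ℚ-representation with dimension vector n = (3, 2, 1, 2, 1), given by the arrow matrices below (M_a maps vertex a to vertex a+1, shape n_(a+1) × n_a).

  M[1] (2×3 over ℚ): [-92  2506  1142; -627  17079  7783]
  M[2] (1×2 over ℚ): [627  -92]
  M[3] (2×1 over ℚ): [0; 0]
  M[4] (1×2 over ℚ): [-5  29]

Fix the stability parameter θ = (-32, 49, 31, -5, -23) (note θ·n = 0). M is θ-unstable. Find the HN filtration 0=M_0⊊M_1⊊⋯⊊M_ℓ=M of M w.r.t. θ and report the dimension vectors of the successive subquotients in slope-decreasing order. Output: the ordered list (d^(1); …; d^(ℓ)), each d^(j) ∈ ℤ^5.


Interval decomposition of M: I[1,1], I[1,2], I[1,3], I[4,4], I[4,5].
HN type (ℓ=5): μ^(1)=49; μ^(2)=40; μ^(3)=-5; μ^(4)=-14; μ^(5)=-32

((0, 1, 0, 0, 0); (0, 1, 1, 0, 0); (0, 0, 0, 1, 0); (0, 0, 0, 1, 1); (3, 0, 0, 0, 0))


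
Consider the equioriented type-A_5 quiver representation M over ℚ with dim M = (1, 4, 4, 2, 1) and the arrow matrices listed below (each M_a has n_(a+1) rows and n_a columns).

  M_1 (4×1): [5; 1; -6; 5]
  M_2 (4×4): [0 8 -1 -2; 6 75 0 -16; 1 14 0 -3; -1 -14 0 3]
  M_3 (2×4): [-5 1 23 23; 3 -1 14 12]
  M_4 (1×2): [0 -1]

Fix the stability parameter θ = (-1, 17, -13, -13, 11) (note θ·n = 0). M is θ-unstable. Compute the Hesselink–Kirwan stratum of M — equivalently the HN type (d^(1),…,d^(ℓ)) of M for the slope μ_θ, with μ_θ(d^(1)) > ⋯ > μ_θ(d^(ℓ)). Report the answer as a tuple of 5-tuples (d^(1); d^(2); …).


Barcode: M ≅ I[1,5], I[2,2], I[2,3], I[2,4], I[3,3]. HN layers by μ_θ (6 steps, strictly decreasing):
  μ^(1)=17; μ^(2)=11; μ^(3)=2; μ^(4)=-5/2; μ^(5)=-3; μ^(6)=-13

((0, 1, 0, 0, 0); (0, 0, 0, 0, 1); (0, 1, 1, 0, 0); (1, 1, 1, 1, 0); (0, 1, 1, 1, 0); (0, 0, 1, 0, 0))


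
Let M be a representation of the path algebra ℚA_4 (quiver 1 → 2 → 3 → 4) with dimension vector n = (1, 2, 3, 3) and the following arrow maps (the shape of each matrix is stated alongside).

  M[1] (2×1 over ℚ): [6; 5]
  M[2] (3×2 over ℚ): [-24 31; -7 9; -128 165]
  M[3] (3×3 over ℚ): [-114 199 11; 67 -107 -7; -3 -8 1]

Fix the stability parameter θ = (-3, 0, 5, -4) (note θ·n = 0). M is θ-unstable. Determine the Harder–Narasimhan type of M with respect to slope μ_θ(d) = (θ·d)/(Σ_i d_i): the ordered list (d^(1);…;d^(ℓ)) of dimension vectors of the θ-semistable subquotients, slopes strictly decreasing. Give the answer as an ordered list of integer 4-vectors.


Via rank(M_{q-1}∘⋯∘M_p): M ≅ I[1,4], I[2,4], I[3,4].
μ_θ-semistable layers: μ^(1)=1/2; μ^(2)=0; μ^(3)=-3

((0, 0, 3, 3); (0, 2, 0, 0); (1, 0, 0, 0))


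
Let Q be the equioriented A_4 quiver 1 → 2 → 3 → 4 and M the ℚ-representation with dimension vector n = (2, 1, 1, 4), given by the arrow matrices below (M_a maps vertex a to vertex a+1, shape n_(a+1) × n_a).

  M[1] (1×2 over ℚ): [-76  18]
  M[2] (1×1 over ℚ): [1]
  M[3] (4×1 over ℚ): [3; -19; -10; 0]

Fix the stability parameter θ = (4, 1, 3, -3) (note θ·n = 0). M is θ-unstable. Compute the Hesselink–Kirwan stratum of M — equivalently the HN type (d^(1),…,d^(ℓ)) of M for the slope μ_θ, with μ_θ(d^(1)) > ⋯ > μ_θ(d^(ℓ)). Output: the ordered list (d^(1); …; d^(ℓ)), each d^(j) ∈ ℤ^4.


Barcode: M ≅ I[1,1], I[1,4], I[4,4]^3. HN layers by μ_θ (3 steps, strictly decreasing):
  μ^(1)=4; μ^(2)=5/4; μ^(3)=-3

((1, 0, 0, 0); (1, 1, 1, 1); (0, 0, 0, 3))


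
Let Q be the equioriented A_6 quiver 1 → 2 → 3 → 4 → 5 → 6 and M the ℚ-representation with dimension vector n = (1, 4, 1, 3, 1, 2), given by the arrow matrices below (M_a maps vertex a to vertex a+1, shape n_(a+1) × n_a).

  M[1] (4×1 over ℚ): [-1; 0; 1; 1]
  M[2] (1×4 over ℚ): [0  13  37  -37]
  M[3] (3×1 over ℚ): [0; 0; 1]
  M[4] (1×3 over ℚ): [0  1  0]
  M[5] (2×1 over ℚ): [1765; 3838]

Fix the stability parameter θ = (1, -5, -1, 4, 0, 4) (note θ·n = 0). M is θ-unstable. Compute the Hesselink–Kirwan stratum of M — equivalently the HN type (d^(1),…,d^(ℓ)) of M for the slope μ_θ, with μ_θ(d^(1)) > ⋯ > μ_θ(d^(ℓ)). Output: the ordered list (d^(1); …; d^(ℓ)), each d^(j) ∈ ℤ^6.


Via rank(M_{q-1}∘⋯∘M_p): M ≅ I[1,2], I[2,2]^2, I[2,4], I[4,4], I[4,6], I[6,6].
μ_θ-semistable layers: μ^(1)=4; μ^(2)=2; μ^(3)=-1; μ^(4)=-2; μ^(5)=-5

((0, 0, 0, 2, 0, 2); (0, 0, 0, 1, 1, 0); (0, 0, 1, 0, 0, 0); (1, 1, 0, 0, 0, 0); (0, 3, 0, 0, 0, 0))


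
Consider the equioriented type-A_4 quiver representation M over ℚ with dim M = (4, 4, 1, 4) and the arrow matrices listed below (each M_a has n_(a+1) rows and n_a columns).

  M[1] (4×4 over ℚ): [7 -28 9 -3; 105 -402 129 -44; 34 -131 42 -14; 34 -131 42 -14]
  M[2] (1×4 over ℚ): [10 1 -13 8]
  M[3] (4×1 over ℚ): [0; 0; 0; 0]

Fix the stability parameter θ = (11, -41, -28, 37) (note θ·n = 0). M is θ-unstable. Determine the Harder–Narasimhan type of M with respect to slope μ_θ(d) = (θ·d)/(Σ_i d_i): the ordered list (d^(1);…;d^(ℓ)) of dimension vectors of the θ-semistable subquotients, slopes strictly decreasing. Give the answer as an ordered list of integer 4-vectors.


Barcode: M ≅ I[1,1], I[1,2]^2, I[1,3], I[2,2], I[4,4]^4. HN layers by μ_θ (5 steps, strictly decreasing):
  μ^(1)=37; μ^(2)=11; μ^(3)=-15; μ^(4)=-58/3; μ^(5)=-41

((0, 0, 0, 4); (1, 0, 0, 0); (2, 2, 0, 0); (1, 1, 1, 0); (0, 1, 0, 0))


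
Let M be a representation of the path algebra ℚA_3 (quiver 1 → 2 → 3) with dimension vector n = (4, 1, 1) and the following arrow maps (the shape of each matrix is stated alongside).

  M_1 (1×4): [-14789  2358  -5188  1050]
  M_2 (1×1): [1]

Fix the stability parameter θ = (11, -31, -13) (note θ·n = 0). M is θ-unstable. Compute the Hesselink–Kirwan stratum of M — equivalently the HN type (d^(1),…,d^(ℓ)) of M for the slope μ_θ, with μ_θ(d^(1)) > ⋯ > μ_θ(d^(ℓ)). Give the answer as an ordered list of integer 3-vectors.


Interval decomposition of M: I[1,1]^3, I[1,3].
HN type (ℓ=2): μ^(1)=11; μ^(2)=-11

((3, 0, 0); (1, 1, 1))


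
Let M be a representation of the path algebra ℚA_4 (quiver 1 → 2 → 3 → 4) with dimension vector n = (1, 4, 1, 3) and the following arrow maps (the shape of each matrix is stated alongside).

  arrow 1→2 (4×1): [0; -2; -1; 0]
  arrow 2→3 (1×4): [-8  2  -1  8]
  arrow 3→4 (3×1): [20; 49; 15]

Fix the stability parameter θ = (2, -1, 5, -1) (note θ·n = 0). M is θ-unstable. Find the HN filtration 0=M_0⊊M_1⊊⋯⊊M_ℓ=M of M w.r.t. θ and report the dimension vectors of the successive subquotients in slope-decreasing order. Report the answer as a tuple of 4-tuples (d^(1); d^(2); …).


Barcode: M ≅ I[1,4], I[2,2]^3, I[4,4]^2. HN layers by μ_θ (3 steps, strictly decreasing):
  μ^(1)=2; μ^(2)=1/2; μ^(3)=-1

((0, 0, 1, 1); (1, 1, 0, 0); (0, 3, 0, 2))
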